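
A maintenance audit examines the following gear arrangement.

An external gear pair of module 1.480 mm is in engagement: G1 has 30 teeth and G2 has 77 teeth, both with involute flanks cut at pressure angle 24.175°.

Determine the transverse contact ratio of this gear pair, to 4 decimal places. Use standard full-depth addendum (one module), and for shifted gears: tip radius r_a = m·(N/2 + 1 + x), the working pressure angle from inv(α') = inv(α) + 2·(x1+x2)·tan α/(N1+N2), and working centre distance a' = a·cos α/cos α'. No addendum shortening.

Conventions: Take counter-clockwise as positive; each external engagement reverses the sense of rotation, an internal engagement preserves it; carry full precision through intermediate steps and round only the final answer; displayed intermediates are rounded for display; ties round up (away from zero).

single-mesh involute tooth geometry (30T engaging 77T at module 1.480)
base radii: r_b1 = 20.253035, r_b2 = 51.982791
tip radii: r_a1 = 23.680000, r_a2 = 58.460000
no profile shift: α' = α, a' = a
action lengths: √(r_a1²−r_b1²) = 12.270165, √(r_a2²−r_b2²) = 26.746234
base pitch p_b = π·m·cos α = 4.241786
CR = (12.270165 + 26.746234 − 79.180000·sin 24.17500°)/4.241786 = 1.553640
contact ratio ≈ 1.5536

1.5536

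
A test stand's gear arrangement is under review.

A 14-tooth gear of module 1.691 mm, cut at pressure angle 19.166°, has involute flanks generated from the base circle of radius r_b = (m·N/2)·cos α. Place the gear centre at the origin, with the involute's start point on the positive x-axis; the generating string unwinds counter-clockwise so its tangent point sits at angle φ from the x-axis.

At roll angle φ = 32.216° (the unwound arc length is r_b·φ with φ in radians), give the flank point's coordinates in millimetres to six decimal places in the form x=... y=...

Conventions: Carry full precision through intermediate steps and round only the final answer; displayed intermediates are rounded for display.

x=12.811069 y=0.641814

single-mesh involute tooth geometry (14T wheel at module 1.691)
pitch radius r_p = m·N/2 = 1.691·14/2 = 11.837000
base radius r_b = r_p·cos α = 11.837000·cos 19.166° = 11.180891
roll angle φ = 32.216° = 0.56227527 rad
x = r_b·(cos φ + φ·sin φ) = 12.811069
y = r_b·(sin φ − φ·cos φ) = 0.641814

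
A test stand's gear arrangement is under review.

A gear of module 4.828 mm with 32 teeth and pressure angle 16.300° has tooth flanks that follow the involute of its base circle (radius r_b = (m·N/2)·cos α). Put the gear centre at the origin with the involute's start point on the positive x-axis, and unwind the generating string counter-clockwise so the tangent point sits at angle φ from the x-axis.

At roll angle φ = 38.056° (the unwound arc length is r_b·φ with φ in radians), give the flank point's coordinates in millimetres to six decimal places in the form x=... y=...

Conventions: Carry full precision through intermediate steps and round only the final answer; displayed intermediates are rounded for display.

x=88.737644 y=6.927376

recognized (one wheel, involute flank): single-mesh tooth geometry, m = 4.828, N = 32
pitch radius r_p = m·N/2 = 4.828·32/2 = 77.248000
base radius r_b = r_p·cos α = 77.248000·cos 16.300° = 74.143039
roll angle φ = 38.056° = 0.66420250 rad
x = r_b·(cos φ + φ·sin φ) = 88.737644
y = r_b·(sin φ − φ·cos φ) = 6.927376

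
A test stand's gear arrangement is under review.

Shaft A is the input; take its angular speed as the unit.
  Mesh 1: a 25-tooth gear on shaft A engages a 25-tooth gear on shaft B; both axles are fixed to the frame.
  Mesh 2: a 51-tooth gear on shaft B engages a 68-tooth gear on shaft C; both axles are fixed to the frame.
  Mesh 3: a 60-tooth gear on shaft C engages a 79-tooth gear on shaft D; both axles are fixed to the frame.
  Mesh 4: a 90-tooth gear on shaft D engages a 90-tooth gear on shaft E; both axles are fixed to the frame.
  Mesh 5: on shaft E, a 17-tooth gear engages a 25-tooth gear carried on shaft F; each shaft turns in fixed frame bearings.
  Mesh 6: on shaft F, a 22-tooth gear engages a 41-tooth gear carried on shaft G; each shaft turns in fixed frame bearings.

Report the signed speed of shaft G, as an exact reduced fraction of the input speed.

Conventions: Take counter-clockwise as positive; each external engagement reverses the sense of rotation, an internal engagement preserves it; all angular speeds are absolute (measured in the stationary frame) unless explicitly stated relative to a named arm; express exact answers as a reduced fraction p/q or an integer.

3366/16195

6-mesh fixed-axis compound train (all bearings frame-fixed)
mesh 1 [25T→25T]: |ω|/ω_in = 1×25/25 = 1, sense flips to −
mesh 2 [51T→68T]: |ω|/ω_in = 1×51/68 = 3/4, sense flips to +
mesh 3 [60T→79T]: |ω|/ω_in = (3/4)×60/79 = 45/79, sense flips to −
mesh 4 [90T→90T]: |ω|/ω_in = (45/79)×90/90 = 45/79, sense flips to +
mesh 5 [17T→25T]: |ω|/ω_in = (45/79)×17/25 = 153/395, sense flips to −
mesh 6 [22T→41T]: |ω|/ω_in = (153/395)×22/41 = 3366/16195, sense flips to +
signed output speed (× input speed) = 3366/16195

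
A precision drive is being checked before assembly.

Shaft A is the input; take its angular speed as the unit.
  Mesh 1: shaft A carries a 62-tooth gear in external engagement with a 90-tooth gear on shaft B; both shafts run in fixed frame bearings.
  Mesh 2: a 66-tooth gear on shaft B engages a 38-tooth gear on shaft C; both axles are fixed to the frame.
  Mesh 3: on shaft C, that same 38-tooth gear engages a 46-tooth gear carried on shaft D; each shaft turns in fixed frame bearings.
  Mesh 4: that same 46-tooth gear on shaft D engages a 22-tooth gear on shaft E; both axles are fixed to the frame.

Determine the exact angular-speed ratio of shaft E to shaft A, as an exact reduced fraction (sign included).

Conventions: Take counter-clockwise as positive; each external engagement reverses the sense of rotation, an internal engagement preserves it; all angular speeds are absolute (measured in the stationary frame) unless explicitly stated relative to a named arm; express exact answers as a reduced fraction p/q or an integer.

31/15

class = fixed-axis compound train [4 meshes; 4 ratios multiply, 4 sense flips]
mesh 1 [62T→90T]: running ratio 31/45, sense −
mesh 2 [66T→38T]: running ratio 341/285, sense +
mesh 3 [38T→46T]: running ratio 341/345, sense −
mesh 4 [46T→22T]: running ratio 31/15, sense +
ω_out/ω_in = 31/15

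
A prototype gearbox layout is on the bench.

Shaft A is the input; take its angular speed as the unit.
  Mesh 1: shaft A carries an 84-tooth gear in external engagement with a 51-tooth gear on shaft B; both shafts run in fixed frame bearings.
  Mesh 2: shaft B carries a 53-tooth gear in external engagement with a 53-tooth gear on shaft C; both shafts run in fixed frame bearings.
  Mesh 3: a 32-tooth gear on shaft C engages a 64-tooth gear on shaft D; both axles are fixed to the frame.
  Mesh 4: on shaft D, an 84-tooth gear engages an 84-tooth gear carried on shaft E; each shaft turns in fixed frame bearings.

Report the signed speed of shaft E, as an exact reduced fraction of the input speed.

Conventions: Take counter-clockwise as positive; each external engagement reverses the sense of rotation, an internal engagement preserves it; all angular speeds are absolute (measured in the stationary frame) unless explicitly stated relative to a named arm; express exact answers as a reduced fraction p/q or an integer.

14/17

4-mesh fixed-axis compound train (all bearings frame-fixed)
mesh 1 [84T→51T]: |ω|/ω_in = 1×84/51 = 28/17, sense flips to −
mesh 2 [53T→53T]: |ω|/ω_in = (28/17)×53/53 = 28/17, sense flips to +
mesh 3 [32T→64T]: |ω|/ω_in = (28/17)×32/64 = 14/17, sense flips to −
mesh 4 [84T→84T]: |ω|/ω_in = (14/17)×84/84 = 14/17, sense flips to +
signed output speed (× input speed) = 14/17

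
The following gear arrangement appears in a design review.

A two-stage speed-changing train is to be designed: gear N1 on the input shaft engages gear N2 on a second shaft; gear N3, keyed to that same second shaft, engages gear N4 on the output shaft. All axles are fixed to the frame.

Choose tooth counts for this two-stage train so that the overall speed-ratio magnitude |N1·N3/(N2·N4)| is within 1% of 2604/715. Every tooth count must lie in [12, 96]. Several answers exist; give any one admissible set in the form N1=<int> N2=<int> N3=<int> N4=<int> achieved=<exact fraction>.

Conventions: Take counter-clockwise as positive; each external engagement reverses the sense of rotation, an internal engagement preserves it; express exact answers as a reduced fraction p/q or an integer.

class = fixed-axis compound train [2-stage, 2604/715 wanted]
target = 2604/715 in lowest terms: an exact hit needs N1·N3 = k·2604 and N2·N4 = k·715 for one integer k, every count in [12, 96]; additionally prefer no 1:1 stage (N1 ≠ N2, N3 ≠ N4)
k = 1: N1·N3 = 2604 = 28·93, N2·N4 = 715 = 13·55
achieved = 28·93/(13·55) = 2604/715; |achieved − target| = 0 ≤ 651/17875 ✓

N1=28 N2=13 N3=93 N4=55 achieved=2604/715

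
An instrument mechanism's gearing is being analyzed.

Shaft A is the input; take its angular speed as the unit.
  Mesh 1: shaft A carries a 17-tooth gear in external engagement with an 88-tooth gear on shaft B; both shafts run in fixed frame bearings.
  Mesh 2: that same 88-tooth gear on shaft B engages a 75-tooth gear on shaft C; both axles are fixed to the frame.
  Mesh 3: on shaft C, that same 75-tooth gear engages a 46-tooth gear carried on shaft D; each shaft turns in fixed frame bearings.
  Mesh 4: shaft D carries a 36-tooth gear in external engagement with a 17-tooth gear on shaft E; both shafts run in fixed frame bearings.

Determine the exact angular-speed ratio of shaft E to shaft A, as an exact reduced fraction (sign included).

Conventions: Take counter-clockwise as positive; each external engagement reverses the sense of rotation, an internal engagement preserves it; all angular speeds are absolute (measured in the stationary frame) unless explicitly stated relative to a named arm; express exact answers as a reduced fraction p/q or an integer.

class = fixed-axis compound train [4 meshes; 4 ratios multiply, 4 sense flips]
mesh 1 [17T→88T]: running ratio 17/88, sense −
mesh 2 [88T→75T]: running ratio 17/75, sense +
mesh 3 [75T→46T]: running ratio 17/46, sense −
mesh 4 [36T→17T]: running ratio 18/23, sense +
ω_out/ω_in = 18/23

18/23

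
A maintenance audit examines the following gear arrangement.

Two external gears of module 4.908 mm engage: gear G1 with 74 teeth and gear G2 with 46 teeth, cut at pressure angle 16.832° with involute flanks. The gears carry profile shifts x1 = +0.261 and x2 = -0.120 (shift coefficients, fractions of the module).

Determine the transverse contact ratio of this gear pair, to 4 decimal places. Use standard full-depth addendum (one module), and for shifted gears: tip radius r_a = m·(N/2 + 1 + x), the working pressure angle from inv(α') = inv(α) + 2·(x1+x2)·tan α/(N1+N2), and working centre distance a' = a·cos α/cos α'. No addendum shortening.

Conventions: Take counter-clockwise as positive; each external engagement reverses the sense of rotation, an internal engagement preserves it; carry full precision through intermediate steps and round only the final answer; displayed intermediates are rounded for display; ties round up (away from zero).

1.9569

single-mesh involute tooth geometry (74T engaging 46T at module 4.908)
base radii: r_b1 = 173.816050, r_b2 = 108.047815
tip radii: r_a1 = 187.784988, r_a2 = 117.203040
inv(α') = inv(16.832°) + 2·(+0.261-0.120)·tan α/(74+46) = 0.00946444  ⇒  α' = 17.26513°
a' = a·cos α / cos α' = 294.4800·cos 16.832°/cos 17.26513° = 295.163454
action lengths: √(r_a1²−r_b1²) = 71.071671, √(r_a2²−r_b2²) = 45.411698
base pitch p_b = π·m·cos α = 14.758357
CR = (71.071671 + 45.411698 − 295.163454·sin 17.26513°)/14.758357 = 1.956905
contact ratio ≈ 1.9569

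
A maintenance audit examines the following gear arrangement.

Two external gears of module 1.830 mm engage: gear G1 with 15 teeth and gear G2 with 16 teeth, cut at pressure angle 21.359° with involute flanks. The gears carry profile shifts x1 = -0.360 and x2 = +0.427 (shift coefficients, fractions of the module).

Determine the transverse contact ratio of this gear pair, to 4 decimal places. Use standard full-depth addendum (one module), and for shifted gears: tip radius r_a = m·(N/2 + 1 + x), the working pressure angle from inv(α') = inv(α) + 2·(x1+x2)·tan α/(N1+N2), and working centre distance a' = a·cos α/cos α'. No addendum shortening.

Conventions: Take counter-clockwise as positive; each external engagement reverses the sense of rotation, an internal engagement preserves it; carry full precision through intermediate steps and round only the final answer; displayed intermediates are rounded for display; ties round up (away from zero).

single-mesh involute tooth geometry (15T engaging 16T at module 1.830)
base radii: r_b1 = 12.782321, r_b2 = 13.634476
tip radii: r_a1 = 14.896200, r_a2 = 17.251410
inv(α') = inv(21.359°) + 2·(-0.360+0.427)·tan α/(15+16) = 0.01997602  ⇒  α' = 21.97266°
a' = a·cos α / cos α' = 28.3650·cos 21.359°/cos 21.97266° = 28.485946
action lengths: √(r_a1²−r_b1²) = 7.649120, √(r_a2²−r_b2²) = 10.569400
base pitch p_b = π·m·cos α = 5.354246
CR = (7.649120 + 10.569400 − 28.485946·sin 21.97266°)/5.354246 = 1.411982
contact ratio ≈ 1.4120

1.4120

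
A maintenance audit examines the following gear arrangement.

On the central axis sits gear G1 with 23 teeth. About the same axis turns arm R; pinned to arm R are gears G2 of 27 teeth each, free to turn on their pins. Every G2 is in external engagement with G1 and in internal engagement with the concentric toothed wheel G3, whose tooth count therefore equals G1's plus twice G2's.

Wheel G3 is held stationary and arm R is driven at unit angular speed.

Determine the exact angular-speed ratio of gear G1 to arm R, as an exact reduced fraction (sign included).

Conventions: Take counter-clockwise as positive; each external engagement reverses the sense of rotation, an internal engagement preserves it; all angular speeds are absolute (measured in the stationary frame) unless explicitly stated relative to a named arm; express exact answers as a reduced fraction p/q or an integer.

planetary set (23T centre, 27T on arm, 77T internal) — Willis relation
ring teeth: 23 + 2·27 = 77
23(ω_sun−ω_arm) = −77(ω_ring−ω_arm),  ω_ring = 0, ω_arm = 1
ω_sun = 1 − (77/23)(0−1) = 100/23
ω_out/ω_in = 100/23

100/23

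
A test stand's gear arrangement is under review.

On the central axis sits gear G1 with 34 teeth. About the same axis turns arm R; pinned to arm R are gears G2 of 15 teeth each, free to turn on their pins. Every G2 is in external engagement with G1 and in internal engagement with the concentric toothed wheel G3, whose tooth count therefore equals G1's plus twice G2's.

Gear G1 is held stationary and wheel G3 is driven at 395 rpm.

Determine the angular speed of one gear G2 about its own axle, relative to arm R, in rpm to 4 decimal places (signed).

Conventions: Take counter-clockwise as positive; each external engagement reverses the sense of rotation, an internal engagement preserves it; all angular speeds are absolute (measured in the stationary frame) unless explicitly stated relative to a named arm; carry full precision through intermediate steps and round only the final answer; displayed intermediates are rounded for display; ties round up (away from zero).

+584.7075 rpm

recognized (axles ride arm R): planetary set, 34/15/64 teeth
normalise by the input: solve with ω_ring = 1, then scale by 395 rpm
ring teeth: 34 + 2·15 = 64
34(ω_sun−ω_arm) = −64(ω_ring−ω_arm),  ω_sun = 0, ω_ring = 1
34(0−ω_arm) = −64(1−ω_arm)  ⇒  98·ω_arm = 64  ⇒  ω_arm = 32/49
sun–planet mesh: 34·(0−32/49) = −15·(ω_p−ω_arm)  ⇒  ω_p−ω_arm = 1088/735
scale: ω_p−ω_arm = 1088/735 × 395 rpm = +584.7075 rpm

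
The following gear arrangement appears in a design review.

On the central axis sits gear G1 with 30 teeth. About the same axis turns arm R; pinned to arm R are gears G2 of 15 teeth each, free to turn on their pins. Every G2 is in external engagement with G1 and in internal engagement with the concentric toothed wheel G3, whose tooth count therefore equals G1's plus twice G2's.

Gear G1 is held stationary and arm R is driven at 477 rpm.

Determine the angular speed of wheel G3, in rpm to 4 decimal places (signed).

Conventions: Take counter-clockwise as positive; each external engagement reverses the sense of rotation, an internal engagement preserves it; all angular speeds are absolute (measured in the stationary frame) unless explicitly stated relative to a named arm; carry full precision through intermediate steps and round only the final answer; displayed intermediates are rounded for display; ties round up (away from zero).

+715.5000 rpm

planetary set (30T centre, 15T on arm, 60T internal) — Willis relation
normalise by the input: solve with ω_arm = 1, then scale by 477 rpm
ring teeth: 30 + 2·15 = 60
30(ω_sun−ω_arm) = −60(ω_ring−ω_arm),  ω_sun = 0, ω_arm = 1
ω_ring = 1 − (30/60)(0−1) = 3/2
scale: ω_ring = 3/2 × 477 rpm = +715.5000 rpm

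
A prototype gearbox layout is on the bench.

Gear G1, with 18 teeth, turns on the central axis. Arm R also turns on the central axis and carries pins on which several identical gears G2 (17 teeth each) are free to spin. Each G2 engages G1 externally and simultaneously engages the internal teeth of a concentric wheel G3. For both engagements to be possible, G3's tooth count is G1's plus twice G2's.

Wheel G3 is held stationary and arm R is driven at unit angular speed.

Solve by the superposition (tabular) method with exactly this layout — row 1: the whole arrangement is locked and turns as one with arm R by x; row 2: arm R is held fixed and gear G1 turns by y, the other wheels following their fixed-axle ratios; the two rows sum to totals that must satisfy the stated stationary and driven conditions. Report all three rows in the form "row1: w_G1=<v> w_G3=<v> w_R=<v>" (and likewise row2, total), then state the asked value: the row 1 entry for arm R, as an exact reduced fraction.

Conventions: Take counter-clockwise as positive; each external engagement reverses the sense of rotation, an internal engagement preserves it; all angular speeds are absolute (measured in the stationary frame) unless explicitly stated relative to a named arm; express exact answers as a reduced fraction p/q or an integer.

row1: w_G1=1 w_G3=1 w_R=1
row2: w_G1=26/9 w_G3=-1 w_R=0
total: w_G1=35/9 w_G3=0 w_R=1
asked value: 1

recognized (axles ride arm R): planetary set, 18/17/52 teeth
row 1 (train locked, turned with arm): all members turn x
row 2 — arm fixed, fixed-axis ratios: sun y, ring −(18/52)·y, arm 0
boundary: total ω_ring = x − (18/52)·y = 0 and total ω_arm = x = 1  ⇒  y = 26/9, x = 1
row 2 ring = −(18/52)·26/9 = -1
totals (row 1 + row 2): sun 1 + 26/9 = 35/9, ring 1 + (-1) = 0, arm 1 + 0 = 1
asked cell (row1, arm) = 1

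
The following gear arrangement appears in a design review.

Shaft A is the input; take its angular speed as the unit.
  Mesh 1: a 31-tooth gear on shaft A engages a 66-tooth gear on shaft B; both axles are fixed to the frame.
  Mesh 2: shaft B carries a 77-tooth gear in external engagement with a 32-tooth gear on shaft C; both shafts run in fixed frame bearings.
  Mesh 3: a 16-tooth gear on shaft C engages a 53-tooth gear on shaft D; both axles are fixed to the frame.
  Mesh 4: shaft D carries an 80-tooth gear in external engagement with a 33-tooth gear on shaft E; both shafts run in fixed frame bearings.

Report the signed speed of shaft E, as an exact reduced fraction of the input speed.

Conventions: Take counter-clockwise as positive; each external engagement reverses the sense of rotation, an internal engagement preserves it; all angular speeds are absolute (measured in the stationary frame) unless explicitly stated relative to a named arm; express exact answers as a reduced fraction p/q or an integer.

4340/5247

4-mesh fixed-axis compound train (all bearings frame-fixed)
mesh 1 [31T→66T]: |ω|/ω_in = 1×31/66 = 31/66, sense flips to −
mesh 2 [77T→32T]: |ω|/ω_in = (31/66)×77/32 = 217/192, sense flips to +
mesh 3 [16T→53T]: |ω|/ω_in = (217/192)×16/53 = 217/636, sense flips to −
mesh 4 [80T→33T]: |ω|/ω_in = (217/636)×80/33 = 4340/5247, sense flips to +
signed output speed (× input speed) = 4340/5247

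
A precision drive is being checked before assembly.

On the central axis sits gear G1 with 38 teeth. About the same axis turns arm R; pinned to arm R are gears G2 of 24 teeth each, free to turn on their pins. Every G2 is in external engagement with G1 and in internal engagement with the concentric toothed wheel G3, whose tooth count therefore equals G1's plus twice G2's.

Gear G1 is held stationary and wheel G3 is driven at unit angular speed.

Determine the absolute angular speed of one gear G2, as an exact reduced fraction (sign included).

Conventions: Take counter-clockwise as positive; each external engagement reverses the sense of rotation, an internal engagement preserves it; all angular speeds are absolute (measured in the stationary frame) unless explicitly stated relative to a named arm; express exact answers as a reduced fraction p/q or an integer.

recognized (axles ride arm R): planetary set, 38/24/86 teeth
ring teeth: 38 + 2·24 = 86
38(ω_sun−ω_arm) = −86(ω_ring−ω_arm),  ω_sun = 0, ω_ring = 1
38(0−ω_arm) = −86(1−ω_arm)  ⇒  124·ω_arm = 86  ⇒  ω_arm = 43/62
sun–planet mesh: 38·(0−43/62) = −24·(ω_p−ω_arm)  ⇒  ω_p−ω_arm = 817/744
ω_p = 43/62 + 817/744 = 43/24
exact speed ratio = 43/24

43/24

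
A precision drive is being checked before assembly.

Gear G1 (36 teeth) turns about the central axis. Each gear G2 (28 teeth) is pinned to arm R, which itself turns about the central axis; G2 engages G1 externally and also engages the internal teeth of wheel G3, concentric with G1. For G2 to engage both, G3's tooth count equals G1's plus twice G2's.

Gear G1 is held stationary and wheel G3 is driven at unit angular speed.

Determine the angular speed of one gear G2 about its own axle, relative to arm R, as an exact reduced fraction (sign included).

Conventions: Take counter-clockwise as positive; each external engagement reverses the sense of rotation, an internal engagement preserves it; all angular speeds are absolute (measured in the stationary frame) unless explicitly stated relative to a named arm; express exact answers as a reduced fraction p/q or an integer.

207/224

class = planetary set [G3 = 36+2·28 = 92; Willis about the carrier]
ring teeth: 36 + 2·28 = 92
36(ω_sun−ω_arm) = −92(ω_ring−ω_arm),  ω_sun = 0, ω_ring = 1
36(0−ω_arm) = −92(1−ω_arm)  ⇒  128·ω_arm = 92  ⇒  ω_arm = 23/32
sun–planet mesh: 36·(0−23/32) = −28·(ω_p−ω_arm)  ⇒  ω_p−ω_arm = 207/224
exact speed ratio = 207/224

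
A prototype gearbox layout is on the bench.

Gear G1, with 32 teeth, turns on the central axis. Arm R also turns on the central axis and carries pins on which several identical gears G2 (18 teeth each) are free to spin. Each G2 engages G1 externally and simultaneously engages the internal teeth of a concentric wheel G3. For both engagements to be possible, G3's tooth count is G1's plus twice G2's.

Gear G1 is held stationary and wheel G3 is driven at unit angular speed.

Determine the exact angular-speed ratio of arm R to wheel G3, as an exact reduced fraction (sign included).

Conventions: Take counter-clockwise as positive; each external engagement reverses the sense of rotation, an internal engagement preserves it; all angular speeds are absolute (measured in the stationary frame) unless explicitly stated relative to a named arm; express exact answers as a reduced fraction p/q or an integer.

class = planetary set [G3 = 32+2·18 = 68; Willis about the carrier]
ring teeth: 32 + 2·18 = 68
32(ω_sun−ω_arm) = −68(ω_ring−ω_arm),  ω_sun = 0, ω_ring = 1
32(0−ω_arm) = −68(1−ω_arm)  ⇒  100·ω_arm = 68  ⇒  ω_arm = 17/25
ω_out/ω_in = 17/25

17/25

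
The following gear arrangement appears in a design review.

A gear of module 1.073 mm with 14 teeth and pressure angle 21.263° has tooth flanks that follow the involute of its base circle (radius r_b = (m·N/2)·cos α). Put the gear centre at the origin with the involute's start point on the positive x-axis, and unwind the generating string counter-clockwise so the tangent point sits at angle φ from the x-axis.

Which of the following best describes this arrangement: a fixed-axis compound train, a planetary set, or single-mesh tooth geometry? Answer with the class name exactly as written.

recognized (one wheel, involute flank): single-mesh tooth geometry, m = 1.073, N = 14
classification: single-mesh tooth geometry

single-mesh tooth geometry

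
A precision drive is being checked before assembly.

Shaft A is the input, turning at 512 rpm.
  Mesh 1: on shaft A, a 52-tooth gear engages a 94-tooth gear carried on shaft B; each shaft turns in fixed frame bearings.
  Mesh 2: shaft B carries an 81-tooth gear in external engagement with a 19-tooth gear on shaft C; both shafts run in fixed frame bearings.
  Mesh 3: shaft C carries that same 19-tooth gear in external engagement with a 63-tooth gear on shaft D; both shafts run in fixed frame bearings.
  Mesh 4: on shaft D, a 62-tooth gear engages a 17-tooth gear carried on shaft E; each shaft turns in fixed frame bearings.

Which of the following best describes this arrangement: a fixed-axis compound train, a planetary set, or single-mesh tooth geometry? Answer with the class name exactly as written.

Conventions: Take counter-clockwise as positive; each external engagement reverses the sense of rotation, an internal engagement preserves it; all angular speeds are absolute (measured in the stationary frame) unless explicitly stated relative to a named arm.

topology: fixed-axis compound train — 4 meshes, A→E
classification: fixed-axis compound train

fixed-axis compound train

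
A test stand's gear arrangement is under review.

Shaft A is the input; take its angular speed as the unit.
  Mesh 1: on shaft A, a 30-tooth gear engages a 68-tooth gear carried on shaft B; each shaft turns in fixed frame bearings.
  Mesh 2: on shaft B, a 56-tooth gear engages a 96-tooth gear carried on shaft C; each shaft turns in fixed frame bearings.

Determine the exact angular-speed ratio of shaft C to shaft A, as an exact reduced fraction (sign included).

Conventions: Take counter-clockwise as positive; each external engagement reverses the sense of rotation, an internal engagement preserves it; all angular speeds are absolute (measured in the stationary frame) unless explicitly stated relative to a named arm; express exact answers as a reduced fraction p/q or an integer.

class = fixed-axis compound train [2 meshes; 2 ratios multiply, 2 sense flips]
mesh 1 [30T→68T]: running ratio 15/34, sense −
mesh 2 [56T→96T]: running ratio 35/136, sense +
ω_out/ω_in = 35/136

35/136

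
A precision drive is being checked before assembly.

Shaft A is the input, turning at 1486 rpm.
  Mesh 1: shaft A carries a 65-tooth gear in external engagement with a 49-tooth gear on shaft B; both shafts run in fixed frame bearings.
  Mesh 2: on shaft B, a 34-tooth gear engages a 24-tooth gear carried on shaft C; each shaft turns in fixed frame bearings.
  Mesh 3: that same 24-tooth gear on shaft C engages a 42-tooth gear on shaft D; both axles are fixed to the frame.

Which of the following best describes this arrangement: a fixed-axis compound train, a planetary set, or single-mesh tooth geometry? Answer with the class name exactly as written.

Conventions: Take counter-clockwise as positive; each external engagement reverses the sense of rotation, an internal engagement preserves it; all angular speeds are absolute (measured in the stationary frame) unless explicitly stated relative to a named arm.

fixed-axis compound train

topology: fixed-axis compound train — 3 meshes, A→D
classification: fixed-axis compound train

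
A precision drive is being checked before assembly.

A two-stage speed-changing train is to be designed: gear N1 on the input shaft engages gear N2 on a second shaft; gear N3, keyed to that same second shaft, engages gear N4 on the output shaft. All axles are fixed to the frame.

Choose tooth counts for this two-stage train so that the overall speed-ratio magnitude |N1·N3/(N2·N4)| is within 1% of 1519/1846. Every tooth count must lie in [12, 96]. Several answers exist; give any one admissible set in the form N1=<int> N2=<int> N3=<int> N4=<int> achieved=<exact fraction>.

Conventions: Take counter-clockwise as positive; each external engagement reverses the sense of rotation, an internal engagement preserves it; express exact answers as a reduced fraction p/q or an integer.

N1=31 N2=26 N3=49 N4=71 achieved=1519/1846

design class (target 1519/1846): fixed-axis compound train
target = 1519/1846 in lowest terms: an exact hit needs N1·N3 = k·1519 and N2·N4 = k·1846 for one integer k, every count in [12, 96]; additionally prefer no 1:1 stage (N1 ≠ N2, N3 ≠ N4)
k = 1: N1·N3 = 1519 = 31·49, N2·N4 = 1846 = 26·71
achieved = 31·49/(26·71) = 1519/1846; |achieved − target| = 0 ≤ 1519/184600 ✓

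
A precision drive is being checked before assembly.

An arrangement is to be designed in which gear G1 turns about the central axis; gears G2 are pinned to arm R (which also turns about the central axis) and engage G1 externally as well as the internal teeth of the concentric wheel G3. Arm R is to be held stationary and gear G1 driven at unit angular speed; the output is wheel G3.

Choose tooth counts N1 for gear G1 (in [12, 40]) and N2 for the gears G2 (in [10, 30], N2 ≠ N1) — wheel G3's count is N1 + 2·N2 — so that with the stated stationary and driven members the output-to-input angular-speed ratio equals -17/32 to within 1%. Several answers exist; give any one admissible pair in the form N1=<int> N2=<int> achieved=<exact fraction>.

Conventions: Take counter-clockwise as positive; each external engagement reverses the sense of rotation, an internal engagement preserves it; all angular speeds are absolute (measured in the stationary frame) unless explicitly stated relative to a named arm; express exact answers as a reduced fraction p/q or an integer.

planetary set to be sized for -17/32 (Willis relation)
Willis with ω_arm = 0: ω_ring/ω_sun = −N1/N3; set equal to -17/32  ⇒  N3/N1 = −1/(-17/32) = 32/17
N3 = N1 + 2·N2  ⇒  N2/N1 = (N3/N1 − 1)/2 = (32/17 − 1)/2 = 15/34
smallest multiple with N1 ≥ 12 and N2 ≥ 10: k = 1  ⇒  N1 = 1·34 = 34, N2 = 1·15 = 15 (N1 ≤ 40, N2 ≤ 30, N2 ≠ N1 ✓), N3 = 34 + 2·15 = 64
check: −N1/N3 with N1 = 34, N3 = 64 gives -17/32; |achieved − target| = 0 ≤ 17/3200 ✓

N1=34 N2=15 achieved=-17/32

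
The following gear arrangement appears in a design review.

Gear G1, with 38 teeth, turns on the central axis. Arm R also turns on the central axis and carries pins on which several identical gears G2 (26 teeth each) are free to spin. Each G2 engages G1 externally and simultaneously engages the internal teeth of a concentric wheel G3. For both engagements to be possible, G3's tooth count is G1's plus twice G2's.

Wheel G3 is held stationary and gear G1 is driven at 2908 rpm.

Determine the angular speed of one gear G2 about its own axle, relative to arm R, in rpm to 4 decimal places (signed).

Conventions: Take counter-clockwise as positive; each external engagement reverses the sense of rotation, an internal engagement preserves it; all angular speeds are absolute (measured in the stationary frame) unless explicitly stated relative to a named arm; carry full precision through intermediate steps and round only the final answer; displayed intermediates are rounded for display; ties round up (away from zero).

-2988.3894 rpm

planetary set (38T centre, 26T on arm, 90T internal) — Willis relation
normalise by the input: solve with ω_sun = 1, then scale by 2908 rpm
ring teeth: 38 + 2·26 = 90
38(ω_sun−ω_arm) = −90(ω_ring−ω_arm),  ω_ring = 0, ω_sun = 1
38(1−ω_arm) = −90(0−ω_arm)  ⇒  128·ω_arm = 38  ⇒  ω_arm = 19/64
sun–planet mesh: 38·(1−19/64) = −26·(ω_p−ω_arm)  ⇒  ω_p−ω_arm = -855/832
scale: ω_p−ω_arm = -855/832 × 2908 rpm = -2988.3894 rpm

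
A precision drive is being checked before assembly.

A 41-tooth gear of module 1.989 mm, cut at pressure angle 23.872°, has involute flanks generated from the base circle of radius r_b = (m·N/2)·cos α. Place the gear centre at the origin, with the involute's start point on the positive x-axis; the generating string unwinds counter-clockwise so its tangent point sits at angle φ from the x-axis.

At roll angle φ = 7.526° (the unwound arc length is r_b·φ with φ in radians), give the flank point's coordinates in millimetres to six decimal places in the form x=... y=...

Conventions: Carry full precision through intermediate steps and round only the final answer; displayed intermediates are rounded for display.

x=37.606594 y=0.028119

class = single-mesh tooth geometry [base-circle involute, m = 1.989, 41T]
pitch radius r_p = m·N/2 = 1.989·41/2 = 40.774500
base radius r_b = r_p·cos α = 40.774500·cos 23.872° = 37.286316
roll angle φ = 7.526° = 0.13135348 rad
x = r_b·(cos φ + φ·sin φ) = 37.606594
y = r_b·(sin φ − φ·cos φ) = 0.028119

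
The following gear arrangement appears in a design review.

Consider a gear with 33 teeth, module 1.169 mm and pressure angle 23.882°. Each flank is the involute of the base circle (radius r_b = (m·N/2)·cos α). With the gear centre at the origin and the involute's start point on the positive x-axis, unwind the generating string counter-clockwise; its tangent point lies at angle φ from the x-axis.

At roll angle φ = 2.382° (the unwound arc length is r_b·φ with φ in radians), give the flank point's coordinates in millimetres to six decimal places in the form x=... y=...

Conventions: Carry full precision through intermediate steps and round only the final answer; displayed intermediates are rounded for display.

recognized (one wheel, involute flank): single-mesh tooth geometry, m = 1.169, N = 33
pitch radius r_p = m·N/2 = 1.169·33/2 = 19.288500
base radius r_b = r_p·cos α = 19.288500·cos 23.882° = 17.637042
roll angle φ = 2.382° = 0.04157374 rad
x = r_b·(cos φ + φ·sin φ) = 17.652277
y = r_b·(sin φ − φ·cos φ) = 0.000422

x=17.652277 y=0.000422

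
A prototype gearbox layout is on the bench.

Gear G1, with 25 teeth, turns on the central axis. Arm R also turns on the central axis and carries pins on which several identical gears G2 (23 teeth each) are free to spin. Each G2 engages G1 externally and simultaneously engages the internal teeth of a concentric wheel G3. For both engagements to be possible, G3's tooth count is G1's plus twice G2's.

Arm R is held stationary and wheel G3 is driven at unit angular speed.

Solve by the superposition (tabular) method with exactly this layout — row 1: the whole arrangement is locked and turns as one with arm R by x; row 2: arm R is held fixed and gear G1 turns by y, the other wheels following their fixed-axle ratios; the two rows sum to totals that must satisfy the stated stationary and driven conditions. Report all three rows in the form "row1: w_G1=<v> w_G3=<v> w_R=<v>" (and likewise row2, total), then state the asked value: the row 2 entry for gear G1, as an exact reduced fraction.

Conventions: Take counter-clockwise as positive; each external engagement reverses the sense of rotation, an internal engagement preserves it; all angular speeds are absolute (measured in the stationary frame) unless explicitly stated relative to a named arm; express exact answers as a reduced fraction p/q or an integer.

recognized (axles ride arm R): planetary set, 25/23/71 teeth
row 1 (train locked, turned with arm): all members turn x
row 2 (arm held, sun turns y): ω_ring = −(25/71)·y, ω_arm = 0
boundary: total ω_arm = x = 0 and total ω_ring = x − (25/71)·y = 1  ⇒  y = -71/25, x = 0
row 2 ring = −(25/71)·(-71/25) = 1
totals (row 1 + row 2): sun 0 + (-71/25) = -71/25, ring 0 + 1 = 1, arm 0 + 0 = 0
asked cell (row2, sun) = -71/25

row1: w_G1=0 w_G3=0 w_R=0
row2: w_G1=-71/25 w_G3=1 w_R=0
total: w_G1=-71/25 w_G3=1 w_R=0
asked value: -71/25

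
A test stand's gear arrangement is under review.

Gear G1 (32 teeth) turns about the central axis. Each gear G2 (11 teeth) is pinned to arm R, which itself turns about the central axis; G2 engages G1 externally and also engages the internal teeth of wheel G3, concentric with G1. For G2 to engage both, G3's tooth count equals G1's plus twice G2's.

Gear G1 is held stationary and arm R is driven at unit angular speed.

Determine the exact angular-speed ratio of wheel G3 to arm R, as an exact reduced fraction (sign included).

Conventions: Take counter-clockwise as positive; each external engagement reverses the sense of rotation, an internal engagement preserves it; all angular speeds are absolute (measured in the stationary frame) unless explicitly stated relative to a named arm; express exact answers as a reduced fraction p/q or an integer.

class = planetary set [G3 = 32+2·11 = 54; Willis about the carrier]
ring teeth: 32 + 2·11 = 54
32(ω_sun−ω_arm) = −54(ω_ring−ω_arm),  ω_sun = 0, ω_arm = 1
ω_ring = 1 − (32/54)(0−1) = 43/27
ω_out/ω_in = 43/27

43/27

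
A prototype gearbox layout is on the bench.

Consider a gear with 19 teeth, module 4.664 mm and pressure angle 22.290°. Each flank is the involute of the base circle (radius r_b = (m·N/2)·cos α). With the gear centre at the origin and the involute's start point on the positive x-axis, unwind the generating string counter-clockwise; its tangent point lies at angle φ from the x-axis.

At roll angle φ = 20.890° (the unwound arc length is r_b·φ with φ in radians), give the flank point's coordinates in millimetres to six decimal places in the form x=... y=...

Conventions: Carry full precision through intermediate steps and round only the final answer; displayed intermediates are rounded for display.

x=43.632163 y=0.653575

single-mesh involute tooth geometry (19T wheel at module 4.664)
pitch radius r_p = m·N/2 = 4.664·19/2 = 44.308000
base radius r_b = r_p·cos α = 44.308000·cos 22.290° = 40.997126
roll angle φ = 20.890° = 0.36459928 rad
x = r_b·(cos φ + φ·sin φ) = 43.632163
y = r_b·(sin φ − φ·cos φ) = 0.653575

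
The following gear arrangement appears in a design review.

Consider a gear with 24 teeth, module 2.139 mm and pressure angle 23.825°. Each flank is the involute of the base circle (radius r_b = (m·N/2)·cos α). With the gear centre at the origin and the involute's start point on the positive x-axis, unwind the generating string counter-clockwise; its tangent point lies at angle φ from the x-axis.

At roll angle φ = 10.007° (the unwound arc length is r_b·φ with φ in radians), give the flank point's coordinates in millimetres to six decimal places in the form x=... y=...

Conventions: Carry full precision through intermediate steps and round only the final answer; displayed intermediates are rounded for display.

recognized (one wheel, involute flank): single-mesh tooth geometry, m = 2.139, N = 24
pitch radius r_p = m·N/2 = 2.139·24/2 = 25.668000
base radius r_b = r_p·cos α = 25.668000·cos 23.825° = 23.480663
roll angle φ = 10.007° = 0.17465510 rad
x = r_b·(cos φ + φ·sin φ) = 23.836068
y = r_b·(sin φ − φ·cos φ) = 0.041573

x=23.836068 y=0.041573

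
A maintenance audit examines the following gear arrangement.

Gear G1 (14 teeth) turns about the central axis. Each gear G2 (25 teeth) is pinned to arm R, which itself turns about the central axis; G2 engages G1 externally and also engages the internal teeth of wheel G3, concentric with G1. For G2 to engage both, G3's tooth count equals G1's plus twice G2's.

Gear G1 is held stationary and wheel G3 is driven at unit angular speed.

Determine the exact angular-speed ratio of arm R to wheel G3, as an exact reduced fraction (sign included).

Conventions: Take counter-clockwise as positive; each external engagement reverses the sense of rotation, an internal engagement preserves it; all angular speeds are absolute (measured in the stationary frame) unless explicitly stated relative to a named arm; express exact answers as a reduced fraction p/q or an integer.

32/39

class = planetary set [G3 = 14+2·25 = 64; Willis about the carrier]
ring teeth: 14 + 2·25 = 64
14(ω_sun−ω_arm) = −64(ω_ring−ω_arm),  ω_sun = 0, ω_ring = 1
14(0−ω_arm) = −64(1−ω_arm)  ⇒  78·ω_arm = 64  ⇒  ω_arm = 32/39
ω_out/ω_in = 32/39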